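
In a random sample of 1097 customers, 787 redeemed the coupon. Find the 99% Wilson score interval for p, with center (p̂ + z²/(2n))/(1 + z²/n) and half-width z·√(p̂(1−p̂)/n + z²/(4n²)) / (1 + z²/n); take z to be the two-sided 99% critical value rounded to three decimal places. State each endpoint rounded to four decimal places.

Here p̂ = 787/1097 = 0.71741 and z = 2.576 (z² = 6.635776).
Denominator 1 + z²/n = 1 + 6.635776/1097 = 1.006049.
Adjusted center: (0.71741 + z²/(2n))/1.006049 = 0.71610.
Radicand: p̂(1−p̂)/n + z²/(4n²) = 0.000184806 + 0.000001379 = 0.000186185.
Half-width = z·√(radicand)/denom = 2.576·0.013645/1.006049 = 0.03494.
CI: 0.71610 ± 0.03494 = (0.6812, 0.7510).

(0.6812, 0.7510)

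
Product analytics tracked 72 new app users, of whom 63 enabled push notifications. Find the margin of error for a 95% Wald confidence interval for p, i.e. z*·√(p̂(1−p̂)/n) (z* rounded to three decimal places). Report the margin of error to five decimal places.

ME = 0.07639

Sample proportion p̂ = 63/72 = 0.87500.
SE = √(p̂(1−p̂)/n) = √(0.109375/72) = 0.038976.
z* = 1.960 at the 95% level.
So ME = 0.07639.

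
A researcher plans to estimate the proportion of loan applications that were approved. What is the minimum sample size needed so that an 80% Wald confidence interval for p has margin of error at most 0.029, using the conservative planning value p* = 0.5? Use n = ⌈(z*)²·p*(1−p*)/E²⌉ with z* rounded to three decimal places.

For 80% confidence, z* = 1.282.
p*(1−p*) = 0.2500.
(z*)²·p*(1−p*)/E² = 1.643524·0.2500/0.000841 = 488.562.
⌈488.562⌉ = 489.

n = 489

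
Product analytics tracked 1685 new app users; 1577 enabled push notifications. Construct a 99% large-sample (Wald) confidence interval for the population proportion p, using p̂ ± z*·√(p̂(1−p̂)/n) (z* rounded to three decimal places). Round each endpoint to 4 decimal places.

(0.9205, 0.9513)

Sample proportion p̂ = 1577/1685 = 0.93591.
SE(p̂) = √(0.93591·0.06409/1685) = 0.005967.
The 99% critical value is z* = 2.576.
Margin of error: 2.576 × 0.005967 = 0.01537.
So the interval runs from 0.9205 to 0.9513.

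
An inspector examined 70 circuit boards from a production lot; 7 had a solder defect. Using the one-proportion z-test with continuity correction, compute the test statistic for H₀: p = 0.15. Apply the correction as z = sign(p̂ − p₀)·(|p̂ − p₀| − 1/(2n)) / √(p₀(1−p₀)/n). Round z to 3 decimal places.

z = -1.004

The sample proportion is 7/70 = 0.10000. p̂ − p₀ = -0.050000.
Continuity correction 1/(2n) = 1/140 = 0.007143.
Corrected numerator: |-0.050000| − 0.007143 = 0.042857.
Null standard error: √(0.15·0.85/70) = √0.001821429 = 0.042678.
z = (−)0.042857/0.042678 = -1.004.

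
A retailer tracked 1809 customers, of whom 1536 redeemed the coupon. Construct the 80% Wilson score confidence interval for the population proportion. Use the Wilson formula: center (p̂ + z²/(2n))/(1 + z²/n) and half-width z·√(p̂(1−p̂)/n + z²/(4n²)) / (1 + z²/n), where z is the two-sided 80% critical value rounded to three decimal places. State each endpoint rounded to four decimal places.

p̂ = 1536/1809 = 0.84909; z = 1.282, so z² = 1.643524.
1 + z²/n = 1.000909.
Adjusted center: (0.84909 + z²/(2n))/1.000909 = 0.84877.
Radicand: p̂(1−p̂)/n + z²/(4n²) = 0.000070833 + 0.000000126 = 0.000070959.
Half-width = 1.282·√0.000070959/1.000909 = 0.01079.
CI: 0.84877 ± 0.01079 = (0.8380, 0.8596).

(0.8380, 0.8596)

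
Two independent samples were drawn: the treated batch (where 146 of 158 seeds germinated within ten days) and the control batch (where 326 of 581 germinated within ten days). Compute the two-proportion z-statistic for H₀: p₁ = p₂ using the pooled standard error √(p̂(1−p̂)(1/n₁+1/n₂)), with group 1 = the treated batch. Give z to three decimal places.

z = 8.421

Sample proportions: p̂₁ = 146/158 = 0.92405 and p̂₂ = 326/581 = 0.56110.
Pooled p̂ = (146+326)/(158+581) = 472/739 = 0.63870.
SE = √[p̂(1−p̂)(1/n₁+1/n₂)] = √[0.63870·0.36130·(1/158+1/581)] ≈ 0.043101.
z = 0.36295/0.043101 = 8.421.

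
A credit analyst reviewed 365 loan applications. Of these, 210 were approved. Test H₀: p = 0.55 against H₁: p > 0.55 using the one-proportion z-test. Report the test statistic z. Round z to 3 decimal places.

Sample proportion p̂ = 210/365 = 0.57534.
Null standard error: √(0.55·0.45/365) = √0.000678082 = 0.026040.
z = (p̂ − p₀)/SE = (0.57534 − 0.55)/0.026040 = 0.973.

z = 0.973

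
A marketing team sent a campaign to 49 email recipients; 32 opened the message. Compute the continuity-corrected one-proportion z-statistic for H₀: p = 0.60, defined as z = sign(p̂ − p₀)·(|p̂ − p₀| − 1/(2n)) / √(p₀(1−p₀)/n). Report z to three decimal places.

z = 0.612

Sample proportion p̂ = 32/49 = 0.65306. p̂ − p₀ = 0.053061.
Continuity correction 1/(2n) = 1/98 = 0.010204.
Corrected numerator: |0.053061| − 0.010204 = 0.042857.
SE₀ = √(0.60·0.40/49) = 0.069985.
z = +0.042857/0.069985 = 0.612.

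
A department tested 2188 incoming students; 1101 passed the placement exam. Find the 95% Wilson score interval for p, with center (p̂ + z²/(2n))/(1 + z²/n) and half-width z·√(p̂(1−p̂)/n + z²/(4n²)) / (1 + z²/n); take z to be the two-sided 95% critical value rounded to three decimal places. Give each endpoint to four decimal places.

p̂ = 1101/2188 = 0.50320; z = 1.960, so z² = 3.841600.
Denominator 1 + z²/n = 1 + 3.841600/2188 = 1.001756.
Center = (0.50320 + 0.000878)/1.001756 = 0.50319.
Radicand: p̂(1−p̂)/n + z²/(4n²) = 0.000114255 + 0.000000201 = 0.000114456.
Half-width = 1.960·√0.000114456/1.001756 = 0.02093.
So the interval runs from 0.4823 to 0.5241.

(0.4823, 0.5241)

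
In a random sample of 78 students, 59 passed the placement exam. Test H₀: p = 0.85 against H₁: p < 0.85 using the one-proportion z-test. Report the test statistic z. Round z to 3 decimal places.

The sample proportion is 59/78 = 0.75641.
SE₀ = √(0.85·0.15/78) = 0.040430.
Test statistic: z = -0.09359/0.040430 = -2.315.

z = -2.315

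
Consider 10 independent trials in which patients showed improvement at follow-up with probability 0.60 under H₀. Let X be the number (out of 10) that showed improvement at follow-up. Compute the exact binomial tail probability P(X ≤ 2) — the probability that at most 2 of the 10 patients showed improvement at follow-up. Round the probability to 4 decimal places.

X is binomial with n = 10 and p = 0.60.
P(X ≤ 2) = C(10,0)·0.60^0·0.40^10 + C(10,1)·0.60^1·0.40^9 + C(10,2)·0.60^2·0.40^8.
= 0.000105 + 0.001573 + 0.010617 = 0.0123.

P = 0.0123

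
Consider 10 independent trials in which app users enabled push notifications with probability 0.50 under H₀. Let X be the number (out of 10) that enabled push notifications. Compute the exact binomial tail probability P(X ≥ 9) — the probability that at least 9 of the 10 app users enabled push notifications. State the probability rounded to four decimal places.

X is binomial with n = 10 and p = 0.50.
P(X ≥ 9) = C(10,9)·0.50^9·0.50^1 + C(10,10)·0.50^10·0.50^0.
= 0.009766 + 0.000977 = 0.0107.

P = 0.0107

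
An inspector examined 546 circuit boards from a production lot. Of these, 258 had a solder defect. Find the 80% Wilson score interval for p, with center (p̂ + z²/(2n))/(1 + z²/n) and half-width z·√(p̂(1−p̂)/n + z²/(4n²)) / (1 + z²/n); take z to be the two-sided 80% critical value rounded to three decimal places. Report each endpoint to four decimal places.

p̂ = 258/546 = 0.47253; z = 1.282, so z² = 1.643524.
1 + z²/n = 1.003010.
Center = (0.47253 + 0.001505)/1.003010 = 0.47261.
Radicand: p̂(1−p̂)/n + z²/(4n²) = 0.000456493 + 0.000001378 = 0.000457871.
Half-width = z·√(radicand)/denom = 1.282·0.021398/1.003010 = 0.02735.
So the interval runs from 0.4453 to 0.5000.

(0.4453, 0.5000)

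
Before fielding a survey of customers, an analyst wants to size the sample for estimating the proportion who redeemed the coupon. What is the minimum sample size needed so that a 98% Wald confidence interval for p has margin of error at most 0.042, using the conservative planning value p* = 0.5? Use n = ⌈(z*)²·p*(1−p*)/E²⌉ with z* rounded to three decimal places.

z* = 2.326 at the 98% level.
p*(1−p*) = 0.50·0.50 = 0.2500.
Required n before rounding: 5.410276 × 0.2500 / 0.042² = 766.762.
Rounding up, n = 767.

n = 767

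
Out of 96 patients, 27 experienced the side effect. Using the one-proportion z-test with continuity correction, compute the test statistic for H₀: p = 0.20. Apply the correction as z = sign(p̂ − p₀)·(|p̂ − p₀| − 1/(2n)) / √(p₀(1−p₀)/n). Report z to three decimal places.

z = 1.863

The sample proportion is 27/96 = 0.28125. p̂ − p₀ = 0.081250.
Continuity correction 1/(2n) = 1/192 = 0.005208.
Corrected numerator: |0.081250| − 0.005208 = 0.076042.
Under H₀, SE = √(p₀(1−p₀)/n) = √(0.20·0.80/96) = √0.001666667 = 0.040825.
z = +0.076042/0.040825 = 1.863.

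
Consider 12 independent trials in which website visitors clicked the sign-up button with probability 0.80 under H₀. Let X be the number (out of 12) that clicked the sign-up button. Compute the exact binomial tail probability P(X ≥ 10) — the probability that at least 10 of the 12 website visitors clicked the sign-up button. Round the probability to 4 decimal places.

X is binomial with n = 12 and p = 0.80.
P(X ≥ 10) = C(12,10)·0.80^10·0.20^2 + C(12,11)·0.80^11·0.20^1 + C(12,12)·0.80^12·0.20^0.
= 0.283468 + 0.206158 + 0.068719 = 0.5583.

P = 0.5583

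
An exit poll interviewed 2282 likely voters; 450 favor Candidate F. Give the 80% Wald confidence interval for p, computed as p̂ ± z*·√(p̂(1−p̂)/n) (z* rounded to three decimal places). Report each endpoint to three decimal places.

Sample proportion p̂ = 450/2282 = 0.19720.
Standard error of p̂: √(0.158309/2282) = √0.000069373 = 0.008329.
z* = 1.282 at the 80% level.
Margin = 1.282·0.008329 = 0.01068.
So the interval runs from 0.187 to 0.208.

(0.187, 0.208)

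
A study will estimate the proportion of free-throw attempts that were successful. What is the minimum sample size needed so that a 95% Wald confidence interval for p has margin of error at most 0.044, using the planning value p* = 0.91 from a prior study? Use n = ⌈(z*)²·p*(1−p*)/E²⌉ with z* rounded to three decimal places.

n = 163

z* = 1.960 at the 95% level.
p*(1−p*) = 0.91·0.09 = 0.0819.
(z*)²·p*(1−p*)/E² = 3.841600·0.0819/0.001936 = 162.514.
⌈162.514⌉ = 163.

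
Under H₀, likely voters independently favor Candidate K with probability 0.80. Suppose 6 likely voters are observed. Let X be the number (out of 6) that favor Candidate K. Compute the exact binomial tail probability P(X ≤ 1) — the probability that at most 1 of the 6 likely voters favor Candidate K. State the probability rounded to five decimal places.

X ~ Binomial(n=6, p=0.80).
P(X ≤ 1) = C(6,0)·0.80^0·0.20^6 + C(6,1)·0.80^1·0.20^5.
= 0.000064 + 0.001536 = 0.00160.

P = 0.00160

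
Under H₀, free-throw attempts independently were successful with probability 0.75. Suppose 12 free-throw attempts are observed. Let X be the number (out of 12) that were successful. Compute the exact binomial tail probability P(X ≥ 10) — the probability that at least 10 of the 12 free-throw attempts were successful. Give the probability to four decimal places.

P = 0.3907

X ~ Binomial(n=12, p=0.75).
P(X ≥ 10) = C(12,10)·0.75^10·0.25^2 + C(12,11)·0.75^11·0.25^1 + C(12,12)·0.75^12·0.25^0.
= 0.232293 + 0.126705 + 0.031676 = 0.3907.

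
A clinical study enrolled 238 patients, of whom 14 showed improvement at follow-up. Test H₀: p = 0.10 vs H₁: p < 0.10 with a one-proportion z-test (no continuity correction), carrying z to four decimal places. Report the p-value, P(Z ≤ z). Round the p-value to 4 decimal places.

With x = 14 successes in n = 238, p̂ = 0.05882.
Null standard error: √(0.10·0.90/238) = √0.000378151 = 0.019446.
z = (p̂ − p₀)/SE = (14/238 − 0.10)/0.019446 ≈ -2.1175.
From the standard normal, P(Z ≤ z) = 0.0171.

p-value = 0.0171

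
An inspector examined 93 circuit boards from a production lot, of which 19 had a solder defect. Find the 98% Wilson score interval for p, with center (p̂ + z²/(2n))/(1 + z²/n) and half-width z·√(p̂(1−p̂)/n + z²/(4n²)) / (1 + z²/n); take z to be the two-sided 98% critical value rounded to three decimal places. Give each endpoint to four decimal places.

(0.1246, 0.3165)

p̂ = 19/93 = 0.20430; z = 2.326, so z² = 5.410276.
1 + z²/n = 1.058175.
Center = (0.20430 + 0.029088)/1.058175 = 0.22056.
Radicand: p̂(1−p̂)/n + z²/(4n²) = 0.001747980 + 0.000156384 = 0.001904364.
Half-width = 2.326·√0.001904364/1.058175 = 0.09592.
So the interval runs from 0.1246 to 0.3165.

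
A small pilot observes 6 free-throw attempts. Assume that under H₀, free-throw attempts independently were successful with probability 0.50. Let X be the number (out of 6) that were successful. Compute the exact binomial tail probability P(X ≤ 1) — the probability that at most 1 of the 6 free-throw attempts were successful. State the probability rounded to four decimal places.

X is binomial with n = 6 and p = 0.50.
P(X ≤ 1) = C(6,0)·0.50^0·0.50^6 + C(6,1)·0.50^1·0.50^5.
= 0.015625 + 0.093750 = 0.1094.

P = 0.1094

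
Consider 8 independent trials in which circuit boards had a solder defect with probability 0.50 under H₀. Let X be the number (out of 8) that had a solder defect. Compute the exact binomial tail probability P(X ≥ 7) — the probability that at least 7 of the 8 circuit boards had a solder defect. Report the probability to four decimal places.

X is binomial with n = 8 and p = 0.50.
P(X ≥ 7) = C(8,7)·0.50^7·0.50^1 + C(8,8)·0.50^8·0.50^0.
= 0.031250 + 0.003906 = 0.0352.

P = 0.0352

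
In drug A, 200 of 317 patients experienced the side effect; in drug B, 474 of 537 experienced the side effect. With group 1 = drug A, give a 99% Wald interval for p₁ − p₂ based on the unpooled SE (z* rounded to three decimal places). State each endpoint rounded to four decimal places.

p̂₁ = 200/317 = 0.63091, p̂₂ = 474/537 = 0.88268; p̂₁ − p̂₂ = -0.25177.
Unpooled SE = √(p̂₁(1−p̂₁)/n₁ + p̂₂(1−p̂₂)/n₂) = √(0.000734578 + 0.000192840) = 0.030454.
z* = 2.576 at the 99% level. Margin = 2.576·0.030454 = 0.07845.
So the interval runs from -0.3302 to -0.1733.

(-0.3302, -0.1733)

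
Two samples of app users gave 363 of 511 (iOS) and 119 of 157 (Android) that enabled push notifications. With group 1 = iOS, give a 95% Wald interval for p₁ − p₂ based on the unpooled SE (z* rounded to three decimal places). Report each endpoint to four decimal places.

(-0.1253, 0.0301)

p̂₁ = 363/511 = 0.71037, p̂₂ = 119/157 = 0.75796; p̂₁ − p̂₂ = -0.04759.
SE = √(0.000402630 + 0.001168508) = √0.001571138 = 0.039638.
z* = 1.960 at the 95% level. Margin = 1.960·0.039638 = 0.07769.
So the interval runs from -0.1253 to 0.0301.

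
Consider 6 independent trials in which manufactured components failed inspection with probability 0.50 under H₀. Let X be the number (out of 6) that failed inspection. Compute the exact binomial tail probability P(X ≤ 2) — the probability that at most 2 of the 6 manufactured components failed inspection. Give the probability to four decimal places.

X ~ Binomial(n=6, p=0.50).
P(X ≤ 2) = C(6,0)·0.50^0·0.50^6 + C(6,1)·0.50^1·0.50^5 + C(6,2)·0.50^2·0.50^4.
= 0.015625 + 0.093750 + 0.234375 = 0.3438.

P = 0.3438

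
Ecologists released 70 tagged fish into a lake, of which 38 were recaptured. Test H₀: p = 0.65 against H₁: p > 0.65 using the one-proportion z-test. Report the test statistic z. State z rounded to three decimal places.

Sample proportion p̂ = 38/70 = 0.54286.
SE₀ = √(0.65·0.35/70) = 0.057009.
z = (0.54286 − 0.65)/0.057009 = -0.10714/0.057009 = -1.879.

z = -1.879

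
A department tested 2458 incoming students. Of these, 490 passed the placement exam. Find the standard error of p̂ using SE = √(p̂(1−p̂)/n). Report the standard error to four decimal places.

Sample proportion p̂ = 490/2458 = 0.19935.
p̂(1−p̂) = 0.159610.
Dividing by n and taking the root: √0.000064935 = 0.0081.

SE = 0.0081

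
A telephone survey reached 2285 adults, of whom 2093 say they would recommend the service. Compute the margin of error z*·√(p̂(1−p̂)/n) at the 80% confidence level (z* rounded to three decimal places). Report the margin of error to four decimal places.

ME = 0.0074

p̂ = 2093/2285 = 0.91597.
Standard error of p̂: √(0.076966/2285) = √0.000033683 = 0.005804.
z* = 1.282 at the 80% level.
So ME = 0.0074.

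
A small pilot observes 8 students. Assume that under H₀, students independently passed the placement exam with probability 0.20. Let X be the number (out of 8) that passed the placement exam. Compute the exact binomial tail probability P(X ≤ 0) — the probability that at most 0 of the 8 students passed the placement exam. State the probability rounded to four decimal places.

P = 0.1678

X is binomial with n = 8 and p = 0.20.
P(X ≤ 0) = C(8,0)·0.20^0·0.80^8.
= 0.167772 = 0.1678.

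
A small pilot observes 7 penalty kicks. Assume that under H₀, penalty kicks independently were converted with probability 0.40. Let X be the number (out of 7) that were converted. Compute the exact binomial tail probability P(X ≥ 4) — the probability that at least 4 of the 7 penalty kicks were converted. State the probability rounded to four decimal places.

X is binomial with n = 7 and p = 0.40.
P(X ≥ 4) = C(7,4)·0.40^4·0.60^3 + C(7,5)·0.40^5·0.60^2 + C(7,6)·0.40^6·0.60^1 + C(7,7)·0.40^7·0.60^0.
= 0.193536 + 0.077414 + 0.017203 + 0.001638 = 0.2898.

P = 0.2898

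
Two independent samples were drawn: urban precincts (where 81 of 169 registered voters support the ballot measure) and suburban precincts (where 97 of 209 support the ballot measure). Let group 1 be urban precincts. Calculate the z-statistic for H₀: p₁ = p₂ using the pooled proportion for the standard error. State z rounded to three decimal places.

z = 0.294

p̂₁ = 81/169 = 0.47929, p̂₂ = 97/209 = 0.46411.
Pooled p̂ = (81+97)/(169+209) = 178/378 = 0.47090.
Pooled SE = √[0.2491532·0.01070185] ≈ 0.051637.
z = (p̂₁ − p̂₂)/SE = (0.47929 − 0.46411)/0.051637 = 0.01518/0.051637 = 0.294.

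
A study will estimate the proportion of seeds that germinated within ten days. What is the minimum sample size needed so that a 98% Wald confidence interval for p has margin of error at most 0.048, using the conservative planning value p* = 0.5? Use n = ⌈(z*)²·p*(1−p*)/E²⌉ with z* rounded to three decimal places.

n = 588

For 98% confidence, z* = 2.326.
p*(1−p*) = 0.50·0.50 = 0.2500.
(z*)²·p*(1−p*)/E² = 5.410276·0.2500/0.002304 = 587.053.
⌈587.053⌉ = 588.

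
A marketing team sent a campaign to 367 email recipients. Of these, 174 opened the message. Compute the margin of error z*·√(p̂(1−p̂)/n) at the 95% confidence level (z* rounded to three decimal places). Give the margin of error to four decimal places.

The sample proportion is 174/367 = 0.47411.
Standard error of p̂: √(0.249330/367) = √0.000679373 = 0.026065.
For 95% confidence, z* = 1.960.
ME = 1.960·0.026065 = 0.0511.

ME = 0.0511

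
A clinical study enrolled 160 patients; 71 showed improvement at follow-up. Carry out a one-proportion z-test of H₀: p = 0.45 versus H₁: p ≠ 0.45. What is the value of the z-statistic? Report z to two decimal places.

z = -0.16

Sample proportion p̂ = 71/160 = 0.44375.
SE₀ = √(0.45·0.55/160) = 0.039330.
z = (p̂ − p₀)/SE = (0.44375 − 0.45)/0.039330 = -0.16.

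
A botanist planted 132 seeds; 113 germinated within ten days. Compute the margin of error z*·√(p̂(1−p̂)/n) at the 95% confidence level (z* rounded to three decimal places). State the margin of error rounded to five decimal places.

The sample proportion is 113/132 = 0.85606.
SE(p̂) = √(0.85606·0.14394/132) = 0.030553.
The 95% critical value is z* = 1.960.
ME = 1.960·0.030553 = 0.05988.

ME = 0.05988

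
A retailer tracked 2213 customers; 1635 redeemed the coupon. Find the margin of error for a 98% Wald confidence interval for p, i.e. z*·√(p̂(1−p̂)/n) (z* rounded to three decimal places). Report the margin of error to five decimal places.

ME = 0.02172

The sample proportion is 1635/2213 = 0.73882.
SE(p̂) = √(0.73882·0.26118/2213) = 0.009338.
z* = 2.326 at the 98% level.
So ME = 0.02172.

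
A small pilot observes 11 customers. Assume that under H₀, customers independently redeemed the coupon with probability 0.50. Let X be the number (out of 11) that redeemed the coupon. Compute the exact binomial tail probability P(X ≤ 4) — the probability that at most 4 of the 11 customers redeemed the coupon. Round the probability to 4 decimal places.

X ~ Binomial(n=11, p=0.50).
P(X ≤ 4) = Σ_{j=0}^{4} C(11,j)·0.50^j·0.50^{11−j}.
= 0.000488 + 0.005371 + 0.026855 + 0.080566 + 0.161133 = 0.2744.

P = 0.2744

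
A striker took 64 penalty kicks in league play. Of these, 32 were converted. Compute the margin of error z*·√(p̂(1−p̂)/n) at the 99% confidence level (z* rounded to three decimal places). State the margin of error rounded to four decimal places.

With x = 32 successes in n = 64, p̂ = 0.50000.
SE(p̂) = √(0.50000·0.50000/64) = 0.062500.
The 99% critical value is z* = 2.576.
Margin of error = z*·SE = 2.576 × 0.062500 = 0.1610.

ME = 0.1610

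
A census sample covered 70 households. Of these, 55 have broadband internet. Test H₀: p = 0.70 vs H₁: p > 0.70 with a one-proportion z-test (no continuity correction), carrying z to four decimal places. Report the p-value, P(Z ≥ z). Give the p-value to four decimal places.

p-value = 0.0588

p̂ = 55/70 = 0.78571.
Null standard error: √(0.70·0.30/70) = √0.003000000 = 0.054772.
Test statistic (full precision, shown to 4 dp): z = (55/70 − 0.70)/SE₀ ≈ 1.5649.
From the standard normal, P(Z ≥ z) = 0.0588.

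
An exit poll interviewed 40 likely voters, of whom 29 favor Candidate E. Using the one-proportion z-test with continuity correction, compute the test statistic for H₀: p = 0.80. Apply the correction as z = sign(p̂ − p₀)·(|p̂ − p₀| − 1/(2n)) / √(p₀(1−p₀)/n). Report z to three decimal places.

With x = 29 successes in n = 40, p̂ = 0.72500. p̂ − p₀ = -0.075000.
1/(2n) = 0.012500.
Corrected numerator: |-0.075000| − 0.012500 = 0.062500.
Under H₀, SE = √(p₀(1−p₀)/n) = √(0.80·0.20/40) = √0.004000000 = 0.063246.
z = (−)0.062500/0.063246 = -0.988.

z = -0.988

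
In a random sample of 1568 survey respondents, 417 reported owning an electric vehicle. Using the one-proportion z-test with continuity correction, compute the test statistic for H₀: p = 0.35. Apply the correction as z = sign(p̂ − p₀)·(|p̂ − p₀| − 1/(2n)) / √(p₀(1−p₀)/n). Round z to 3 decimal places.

z = -6.952

Sample proportion p̂ = 417/1568 = 0.26594. p̂ − p₀ = -0.084056.
Continuity correction 1/(2n) = 1/3136 = 0.000319.
Corrected numerator: |-0.084056| − 0.000319 = 0.083737.
SE₀ = √(0.35·0.65/1568) = 0.012045.
z = −0.083737/0.012045 = -6.952.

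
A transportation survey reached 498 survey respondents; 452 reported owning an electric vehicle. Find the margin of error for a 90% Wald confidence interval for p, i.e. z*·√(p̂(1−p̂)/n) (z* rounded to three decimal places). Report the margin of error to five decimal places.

ME = 0.02134

With x = 452 successes in n = 498, p̂ = 0.90763.
Standard error of p̂: √(0.083837/498) = √0.000168348 = 0.012975.
z* = 1.645 at the 90% level.
Margin of error = z*·SE = 1.645 × 0.012975 = 0.02134.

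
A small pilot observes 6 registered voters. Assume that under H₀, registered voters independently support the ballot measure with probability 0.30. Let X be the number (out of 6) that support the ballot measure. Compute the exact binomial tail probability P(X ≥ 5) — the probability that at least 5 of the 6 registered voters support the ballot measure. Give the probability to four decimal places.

X ~ Binomial(n=6, p=0.30).
P(X ≥ 5) = C(6,5)·0.30^5·0.70^1 + C(6,6)·0.30^6·0.70^0.
= 0.010206 + 0.000729 = 0.0109.

P = 0.0109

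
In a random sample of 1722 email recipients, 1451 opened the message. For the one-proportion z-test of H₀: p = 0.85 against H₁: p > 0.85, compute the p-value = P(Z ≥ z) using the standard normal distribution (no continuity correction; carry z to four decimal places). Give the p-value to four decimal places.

p-value = 0.8043

The sample proportion is 1451/1722 = 0.84262.
SE₀ = √(0.85·0.15/1722) = 0.008605.
Test statistic (full precision, shown to 4 dp): z = (1451/1722 − 0.85)/SE₀ ≈ -0.8571.
From the standard normal, P(Z ≥ z) = 0.8043.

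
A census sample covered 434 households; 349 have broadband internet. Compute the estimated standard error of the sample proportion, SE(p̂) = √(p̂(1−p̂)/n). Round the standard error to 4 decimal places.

p̂ = 349/434 = 0.80415.
p̂(1−p̂) = 0.157493.
Dividing by n and taking the root: √0.000362887 = 0.0190.

SE = 0.0190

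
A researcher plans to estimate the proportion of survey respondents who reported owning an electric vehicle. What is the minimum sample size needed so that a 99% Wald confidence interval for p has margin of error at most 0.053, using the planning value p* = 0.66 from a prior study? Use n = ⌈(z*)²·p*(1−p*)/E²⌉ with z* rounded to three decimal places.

n = 531

The 99% critical value is z* = 2.576.
p*(1−p*) = 0.2244.
(z*)²·p*(1−p*)/E² = 6.635776·0.2244/0.002809 = 530.106.
⌈530.106⌉ = 531.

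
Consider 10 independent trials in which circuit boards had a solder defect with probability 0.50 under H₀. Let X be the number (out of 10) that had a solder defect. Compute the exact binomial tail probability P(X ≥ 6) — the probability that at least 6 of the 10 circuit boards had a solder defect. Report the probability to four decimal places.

X ~ Binomial(n=10, p=0.50).
P(X ≥ 6) = Σ_{j=6}^{10} C(10,j)·0.50^j·0.50^{10−j}.
= 0.205078 + 0.117188 + 0.043945 + 0.009766 + 0.000977 = 0.3770.

P = 0.3770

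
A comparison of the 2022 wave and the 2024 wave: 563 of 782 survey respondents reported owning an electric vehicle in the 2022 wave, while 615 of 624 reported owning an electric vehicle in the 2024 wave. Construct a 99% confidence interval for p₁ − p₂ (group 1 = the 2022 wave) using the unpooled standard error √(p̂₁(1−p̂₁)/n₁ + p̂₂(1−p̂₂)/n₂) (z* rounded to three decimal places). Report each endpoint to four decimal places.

(-0.3088, -0.2225)

p̂₁ = 563/782 = 0.71995, p̂₂ = 615/624 = 0.98558; p̂₁ − p̂₂ = -0.26563.
SE = √(0.000257829 + 0.000022781) = √0.000280610 = 0.016751.
z* = 2.576 at the 99% level. Margin = 2.576·0.016751 = 0.04315.
So the interval runs from -0.3088 to -0.2225.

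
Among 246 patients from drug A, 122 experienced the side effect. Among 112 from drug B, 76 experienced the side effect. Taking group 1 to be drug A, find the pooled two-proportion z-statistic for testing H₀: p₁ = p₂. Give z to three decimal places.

Sample proportions: p̂₁ = 122/246 = 0.49593 and p̂₂ = 76/112 = 0.67857.
Pooling: p̂ = 198/358 = 0.55307.
Pooled SE = √[0.2471833·0.01299361] ≈ 0.056673.
z = (p̂₁ − p̂₂)/SE = (0.49593 − 0.67857)/0.056673 = -0.18264/0.056673 = -3.223.

z = -3.223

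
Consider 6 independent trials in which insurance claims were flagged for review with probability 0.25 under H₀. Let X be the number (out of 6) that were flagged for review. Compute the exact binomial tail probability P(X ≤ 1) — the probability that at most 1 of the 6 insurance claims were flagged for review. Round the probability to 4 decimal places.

P = 0.5339

X ~ Binomial(n=6, p=0.25).
P(X ≤ 1) = C(6,0)·0.25^0·0.75^6 + C(6,1)·0.25^1·0.75^5.
= 0.177979 + 0.355957 = 0.5339.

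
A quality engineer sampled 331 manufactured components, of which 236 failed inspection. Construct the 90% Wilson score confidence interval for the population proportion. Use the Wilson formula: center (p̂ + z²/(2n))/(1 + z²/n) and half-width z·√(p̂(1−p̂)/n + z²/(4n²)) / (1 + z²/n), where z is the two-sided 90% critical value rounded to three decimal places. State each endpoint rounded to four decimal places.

Here p̂ = 236/331 = 0.71299 and z = 1.645 (z² = 2.706025).
1 + z²/n = 1.008175.
Adjusted center: (0.71299 + z²/(2n))/1.008175 = 0.71126.
Radicand: p̂(1−p̂)/n + z²/(4n²) = 0.000618232 + 0.000006175 = 0.000624407.
Half-width = z·√(radicand)/denom = 1.645·0.024988/1.008175 = 0.04077.
CI: 0.71126 ± 0.04077 = (0.6705, 0.7520).

(0.6705, 0.7520)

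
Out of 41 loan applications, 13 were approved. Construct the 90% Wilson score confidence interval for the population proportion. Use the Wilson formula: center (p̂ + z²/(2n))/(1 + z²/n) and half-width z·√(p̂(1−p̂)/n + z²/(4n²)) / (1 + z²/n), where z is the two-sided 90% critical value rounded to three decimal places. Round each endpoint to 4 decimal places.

p̂ = 13/41 = 0.31707; z = 1.645, so z² = 2.706025.
Denominator 1 + z²/n = 1 + 2.706025/41 = 1.066001.
Adjusted center: (0.31707 + z²/(2n))/1.066001 = 0.32840.
Radicand: p̂(1−p̂)/n + z²/(4n²) = 0.005281409 + 0.000402443 = 0.005683852.
Half-width = 1.645·√0.005683852/1.066001 = 0.11634.
CI: 0.32840 ± 0.11634 = (0.2121, 0.4447).

(0.2121, 0.4447)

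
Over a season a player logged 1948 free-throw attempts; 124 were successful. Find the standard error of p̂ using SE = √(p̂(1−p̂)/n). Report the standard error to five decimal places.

SE = 0.00553

p̂ = 124/1948 = 0.06366.
p̂(1−p̂) = 0.06366·0.93634 = 0.059607.
SE = √(0.059607/1948) = 0.00553.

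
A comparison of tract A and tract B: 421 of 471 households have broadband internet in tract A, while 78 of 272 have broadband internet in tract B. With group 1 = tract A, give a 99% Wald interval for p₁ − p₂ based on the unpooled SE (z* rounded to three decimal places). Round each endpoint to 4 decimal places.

(0.5275, 0.6866)

p̂₁ = 421/471 = 0.89384, p̂₂ = 78/272 = 0.28676; p̂₁ − p̂₂ = 0.60708.
SE = √(0.000201460 + 0.000751951) = √0.000953411 = 0.030877.
z* = 2.576 at the 99% level. Margin = 2.576·0.030877 = 0.07954.
Interval: 0.60708 ± 0.07954 → (0.5275, 0.6866).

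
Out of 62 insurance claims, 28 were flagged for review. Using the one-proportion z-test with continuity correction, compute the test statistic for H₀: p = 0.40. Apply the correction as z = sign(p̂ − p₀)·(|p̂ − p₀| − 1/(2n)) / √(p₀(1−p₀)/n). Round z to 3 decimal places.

p̂ = 28/62 = 0.45161. p̂ − p₀ = 0.051613.
Continuity correction 1/(2n) = 1/124 = 0.008065.
Corrected numerator: |0.051613| − 0.008065 = 0.043548.
SE₀ = √(0.40·0.60/62) = 0.062217.
z = +0.043548/0.062217 = 0.700.

z = 0.700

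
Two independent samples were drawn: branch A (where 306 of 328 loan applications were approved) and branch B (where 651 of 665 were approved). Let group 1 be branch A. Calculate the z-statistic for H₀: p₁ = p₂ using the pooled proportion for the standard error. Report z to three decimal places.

z = -3.649

p̂₁ = 306/328 = 0.93293, p̂₂ = 651/665 = 0.97895.
Pooled p̂ = (306+651)/(328+665) = 957/993 = 0.96375.
Pooled SE = √[0.0349394·0.00455254] ≈ 0.012612.
z = (p̂₁ − p̂₂)/SE = (0.93293 − 0.97895)/0.012612 = -0.04602/0.012612 = -3.649.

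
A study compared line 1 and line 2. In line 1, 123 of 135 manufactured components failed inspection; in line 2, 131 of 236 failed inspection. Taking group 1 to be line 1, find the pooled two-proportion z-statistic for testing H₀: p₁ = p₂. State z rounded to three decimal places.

p̂₁ = 123/135 = 0.91111, p̂₂ = 131/236 = 0.55508.
Pooled p̂ = (123+131)/(135+236) = 254/371 = 0.68464.
Pooled SE = √[0.2159095·0.01164470] ≈ 0.050142.
z = (p̂₁ − p̂₂)/SE = (0.91111 − 0.55508)/0.050142 = 0.35603/0.050142 = 7.100.

z = 7.100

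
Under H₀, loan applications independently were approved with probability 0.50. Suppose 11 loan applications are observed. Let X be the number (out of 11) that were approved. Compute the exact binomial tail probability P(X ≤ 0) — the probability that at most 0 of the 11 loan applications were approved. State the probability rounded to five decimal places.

X ~ Binomial(n=11, p=0.50).
P(X ≤ 0) = C(11,0)·0.50^0·0.50^11.
= 0.000488 = 0.00049.

P = 0.00049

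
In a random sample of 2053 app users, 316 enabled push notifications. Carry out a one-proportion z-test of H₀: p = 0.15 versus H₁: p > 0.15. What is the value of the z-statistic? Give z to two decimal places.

With x = 316 successes in n = 2053, p̂ = 0.15392.
Under H₀, SE = √(p₀(1−p₀)/n) = √(0.15·0.85/2053) = √0.000062104 = 0.007881.
z = (p̂ − p₀)/SE = (0.15392 − 0.15)/0.007881 = 0.50.

z = 0.50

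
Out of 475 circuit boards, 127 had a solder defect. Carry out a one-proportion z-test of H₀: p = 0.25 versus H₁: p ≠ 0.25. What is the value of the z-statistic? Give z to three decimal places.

With x = 127 successes in n = 475, p̂ = 0.26737.
SE₀ = √(0.25·0.75/475) = 0.019868.
z = (p̂ − p₀)/SE = (0.26737 − 0.25)/0.019868 = 0.874.

z = 0.874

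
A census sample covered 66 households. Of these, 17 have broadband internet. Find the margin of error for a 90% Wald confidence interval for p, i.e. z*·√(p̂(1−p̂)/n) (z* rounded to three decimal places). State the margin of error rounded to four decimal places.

ME = 0.0885

With x = 17 successes in n = 66, p̂ = 0.25758.
SE = √(p̂(1−p̂)/n) = √(0.191230/66) = 0.053828.
The 90% critical value is z* = 1.645.
So ME = 0.0885.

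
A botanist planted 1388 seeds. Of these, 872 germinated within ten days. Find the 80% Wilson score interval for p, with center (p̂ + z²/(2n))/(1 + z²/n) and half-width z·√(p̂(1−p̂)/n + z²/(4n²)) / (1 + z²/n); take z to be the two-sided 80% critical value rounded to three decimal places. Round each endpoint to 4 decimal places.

p̂ = 872/1388 = 0.62824; z = 1.282, so z² = 1.643524.
1 + z²/n = 1.001184.
Center = (0.62824 + 0.000592)/1.001184 = 0.62809.
Radicand: p̂(1−p̂)/n + z²/(4n²) = 0.000168267 + 0.000000213 = 0.000168480.
Half-width = z·√(radicand)/denom = 1.282·0.012980/1.001184 = 0.01662.
Interval: 0.62809 ± 0.01662 → (0.6115, 0.6447).

(0.6115, 0.6447)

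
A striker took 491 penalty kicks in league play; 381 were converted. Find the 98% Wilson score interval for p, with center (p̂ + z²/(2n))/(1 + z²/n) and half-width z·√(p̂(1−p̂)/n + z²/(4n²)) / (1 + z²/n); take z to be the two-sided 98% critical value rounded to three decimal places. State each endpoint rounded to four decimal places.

p̂ = 381/491 = 0.77597; z = 2.326, so z² = 5.410276.
Denominator 1 + z²/n = 1 + 5.410276/491 = 1.011019.
Adjusted center: (0.77597 + z²/(2n))/1.011019 = 0.77296.
Radicand: p̂(1−p̂)/n + z²/(4n²) = 0.000354057 + 0.000005610 = 0.000359667.
Half-width = 2.326·√0.000359667/1.011019 = 0.04363.
CI: 0.77296 ± 0.04363 = (0.7293, 0.8166).

(0.7293, 0.8166)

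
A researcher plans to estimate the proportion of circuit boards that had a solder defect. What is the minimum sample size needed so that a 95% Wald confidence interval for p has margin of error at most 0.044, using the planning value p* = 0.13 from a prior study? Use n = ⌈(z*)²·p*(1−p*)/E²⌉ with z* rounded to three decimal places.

The 95% critical value is z* = 1.960.
p*(1−p*) = 0.1131.
Required n before rounding: 3.841600 × 0.1131 / 0.044² = 224.424.
⌈224.424⌉ = 225.

n = 225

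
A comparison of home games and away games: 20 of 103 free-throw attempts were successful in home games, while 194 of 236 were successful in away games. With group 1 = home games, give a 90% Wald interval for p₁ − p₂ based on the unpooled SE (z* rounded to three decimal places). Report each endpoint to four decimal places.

(-0.7039, -0.5518)

p̂₁ = 0.19417, p̂₂ = 0.82203, so the observed difference is -0.62786.
Unpooled SE = √(p̂₁(1−p̂₁)/n₁ + p̂₂(1−p̂₂)/n₂) = √(0.001519135 + 0.000619891) = 0.046250.
The 90% critical value is z* = 1.645. Margin of error = 0.07608.
So the interval runs from -0.7039 to -0.5518.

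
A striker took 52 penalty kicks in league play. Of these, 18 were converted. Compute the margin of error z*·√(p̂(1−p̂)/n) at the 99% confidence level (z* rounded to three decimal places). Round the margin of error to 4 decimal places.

With x = 18 successes in n = 52, p̂ = 0.34615.
SE = √(p̂(1−p̂)/n) = √(0.226331/52) = 0.065974.
z* = 2.576 at the 99% level.
So ME = 0.1699.

ME = 0.1699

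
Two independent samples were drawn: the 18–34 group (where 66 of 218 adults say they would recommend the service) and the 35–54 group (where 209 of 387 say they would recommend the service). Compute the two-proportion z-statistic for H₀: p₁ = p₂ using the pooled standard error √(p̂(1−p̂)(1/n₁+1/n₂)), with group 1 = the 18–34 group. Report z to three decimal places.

p̂₁ = 66/218 = 0.30275, p̂₂ = 209/387 = 0.54005.
Pooling: p̂ = 275/605 = 0.45455.
SE = √[p̂(1−p̂)(1/n₁+1/n₂)] = √[0.45455·0.54545·(1/218+1/387)] ≈ 0.042166.
z = (p̂₁ − p̂₂)/SE = (0.30275 − 0.54005)/0.042166 = -0.23730/0.042166 = -5.628.

z = -5.628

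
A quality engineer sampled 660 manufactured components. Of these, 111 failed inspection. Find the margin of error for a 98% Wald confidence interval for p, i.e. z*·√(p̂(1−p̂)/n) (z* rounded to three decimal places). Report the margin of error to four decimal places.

ME = 0.0339

Sample proportion p̂ = 111/660 = 0.16818.
SE(p̂) = √(0.16818·0.83182/660) = 0.014559.
For 98% confidence, z* = 2.326.
ME = 2.326·0.014559 = 0.0339.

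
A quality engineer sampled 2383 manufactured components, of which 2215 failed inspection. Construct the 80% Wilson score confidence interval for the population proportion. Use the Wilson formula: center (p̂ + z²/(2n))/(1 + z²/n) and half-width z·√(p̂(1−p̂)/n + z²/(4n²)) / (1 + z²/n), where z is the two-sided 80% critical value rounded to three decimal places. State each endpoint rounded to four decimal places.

(0.9225, 0.9359)

Here p̂ = 2215/2383 = 0.92950 and z = 1.282 (z² = 1.643524).
1 + z²/n = 1.000690.
Center = (0.92950 + 0.000345)/1.000690 = 0.92920.
Radicand: p̂(1−p̂)/n + z²/(4n²) = 0.000027499 + 0.000000072 = 0.000027571.
Half-width = z·√(radicand)/denom = 1.282·0.005251/1.000690 = 0.00673.
So the interval runs from 0.9225 to 0.9359.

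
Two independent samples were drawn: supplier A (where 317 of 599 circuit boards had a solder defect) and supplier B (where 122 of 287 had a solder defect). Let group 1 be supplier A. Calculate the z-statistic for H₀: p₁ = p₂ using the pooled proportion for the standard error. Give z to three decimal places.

z = 2.901

p̂₁ = 317/599 = 0.52922, p̂₂ = 122/287 = 0.42509.
Pooling: p̂ = 439/886 = 0.49549.
SE = √[p̂(1−p̂)(1/n₁+1/n₂)] = √[0.49549·0.50451·(1/599+1/287)] ≈ 0.035893.
z = (p̂₁ − p̂₂)/SE = (0.52922 − 0.42509)/0.035893 = 0.10413/0.035893 = 2.901.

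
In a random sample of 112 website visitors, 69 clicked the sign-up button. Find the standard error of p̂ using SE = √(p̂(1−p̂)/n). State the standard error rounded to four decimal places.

SE = 0.0460

p̂ = 69/112 = 0.61607.
p̂(1−p̂) = 0.61607·0.38393 = 0.236528.
SE = √(0.236528/112) = √0.002111857 = 0.0460.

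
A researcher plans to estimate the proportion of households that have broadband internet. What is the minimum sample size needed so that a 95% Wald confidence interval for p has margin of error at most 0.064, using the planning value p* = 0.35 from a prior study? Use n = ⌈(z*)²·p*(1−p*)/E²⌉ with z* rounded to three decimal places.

n = 214

For 95% confidence, z* = 1.960.
p*(1−p*) = 0.2275.
(z*)²·p*(1−p*)/E² = 3.841600·0.2275/0.004096 = 213.370.
Rounding up, n = 214.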